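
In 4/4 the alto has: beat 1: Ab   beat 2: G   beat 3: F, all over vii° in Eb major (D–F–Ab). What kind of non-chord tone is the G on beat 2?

Passing tone.

The harmony at that moment is D diminished triad (D, F, Ab); G is not a chord tone.
It is approached by step down from Ab and left by step down to F.
Step in, step out in the same direction — a passing tone.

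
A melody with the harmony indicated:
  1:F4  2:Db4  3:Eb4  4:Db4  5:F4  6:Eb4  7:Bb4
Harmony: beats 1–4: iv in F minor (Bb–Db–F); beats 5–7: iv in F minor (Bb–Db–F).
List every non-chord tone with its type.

Eb4 (beat 3) — neighbor tone; Eb4 (beat 6) — escape tone.

The harmony at that moment is Bb minor triad (Bb, Db, F); Eb4 is not a chord tone.
It is approached by step up from Db4 and left by step down to Db4.
Step away and step back to the same note — a neighbor tone (upper neighbor).
The harmony at that moment is Bb minor triad (Bb, Db, F); Eb4 is not a chord tone.
It is approached by step down from F4 and left by leap up to Bb4.
Step in, leap out — an escape tone.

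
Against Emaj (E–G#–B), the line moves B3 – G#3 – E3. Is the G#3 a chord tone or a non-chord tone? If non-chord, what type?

Chord tone (the third of E major triad).

E major triad contains E, G#, B; G# is the third, so it is a chord tone.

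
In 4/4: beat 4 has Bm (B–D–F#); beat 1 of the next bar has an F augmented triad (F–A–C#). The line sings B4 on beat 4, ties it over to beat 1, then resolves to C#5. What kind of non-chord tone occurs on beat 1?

Retardation.

The harmony at that moment is F augmented triad (F, A, C#); B4 is not a chord tone.
It is held over (the same pitch as the preceding B4) and left by step up to C#5.
Held over from the previous chord and resolving up by step — a retardation.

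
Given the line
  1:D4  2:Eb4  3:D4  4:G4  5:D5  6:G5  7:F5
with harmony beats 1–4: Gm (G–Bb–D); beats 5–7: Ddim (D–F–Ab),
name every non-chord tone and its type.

The harmony at that moment is G minor triad (G, Bb, D); Eb4 is not a chord tone.
It is approached by step up from D4 and left by step down to D4.
Step away and step back to the same note — a neighbor tone (upper neighbor).
The harmony at that moment is D diminished triad (D, F, Ab); G5 is not a chord tone.
It is approached by leap up from D5 and left by step down to F5.
Leap in, step out — an appoggiatura.

Eb4 (beat 2) — neighbor tone; G5 (beat 6) — appoggiatura.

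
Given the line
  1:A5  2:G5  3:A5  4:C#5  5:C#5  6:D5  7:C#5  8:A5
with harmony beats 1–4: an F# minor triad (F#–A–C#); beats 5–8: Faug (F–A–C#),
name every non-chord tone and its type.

The harmony at that moment is F# minor triad (F#, A, C#); G5 is not a chord tone.
It is approached by step down from A5 and left by step up to A5.
Step away and step back to the same note — a neighbor tone (lower neighbor).
The harmony at that moment is F augmented triad (F, A, C#); D5 is not a chord tone.
It is approached by step up from C#5 and left by step down to C#5.
Step away and step back to the same note — a neighbor tone (upper neighbor).

G5 (beat 2) — neighbor tone; D5 (beat 6) — neighbor tone.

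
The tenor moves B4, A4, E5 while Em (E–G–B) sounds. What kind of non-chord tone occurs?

A4 is an escape tone.

The harmony at that moment is E minor triad (E, G, B); A4 is not a chord tone.
It is approached by step down from B4 and left by leap up to E5.
Step in, leap out — an escape tone.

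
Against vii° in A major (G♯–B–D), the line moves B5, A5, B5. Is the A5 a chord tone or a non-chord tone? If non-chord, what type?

Non-chord tone — a neighbor tone.

The harmony at that moment is G♯ diminished triad (G♯, B, D); A5 is not a chord tone.
It is approached by step down from B5 and left by step up to B5.
Step away and step back to the same note — a neighbor tone (lower neighbor).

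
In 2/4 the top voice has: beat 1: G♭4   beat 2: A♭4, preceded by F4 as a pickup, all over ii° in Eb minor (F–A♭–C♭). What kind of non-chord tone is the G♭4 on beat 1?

Passing tone.

The harmony at that moment is F diminished triad (F, A♭, C♭); G♭4 is not a chord tone.
It is approached by step up from F4 and left by step up to A♭4.
Step in, step out in the same direction — a passing tone.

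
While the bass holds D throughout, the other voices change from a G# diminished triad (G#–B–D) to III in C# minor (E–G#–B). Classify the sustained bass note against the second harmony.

Pedal tone (pedal point).

The harmony at that moment is E major triad (E, G#, B); D is not a chord tone.
It is held over (the same pitch as the preceding D) and then sustained as the same pitch into the next harmony.
Sustained through a change of harmony — a pedal tone.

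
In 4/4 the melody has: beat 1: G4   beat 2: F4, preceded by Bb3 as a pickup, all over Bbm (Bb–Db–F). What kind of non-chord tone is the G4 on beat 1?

Appoggiatura.

The harmony at that moment is Bb minor triad (Bb, Db, F); G4 is not a chord tone.
It is approached by leap up from Bb3 and left by step down to F4.
Leap in, step out, metrically accented — an appoggiatura.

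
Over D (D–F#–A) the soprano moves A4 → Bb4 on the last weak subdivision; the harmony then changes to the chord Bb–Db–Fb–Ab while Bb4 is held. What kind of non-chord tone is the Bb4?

Bb4 is an anticipation.

The harmony at that moment is D major triad (D, F#, A); Bb4 is not a chord tone.
It is approached by step up from A4 and then sustained as the same pitch into the next harmony.
Arriving early and becoming a chord tone when the harmony changes — an anticipation.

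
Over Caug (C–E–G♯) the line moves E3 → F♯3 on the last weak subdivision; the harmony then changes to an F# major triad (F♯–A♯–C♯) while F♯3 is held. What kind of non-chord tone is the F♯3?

F♯3 is an anticipation.

The harmony at that moment is C augmented triad (C, E, G♯); F♯3 is not a chord tone.
It is approached by step up from E3 and then sustained as the same pitch into the next harmony.
Arriving early and becoming a chord tone when the harmony changes — an anticipation.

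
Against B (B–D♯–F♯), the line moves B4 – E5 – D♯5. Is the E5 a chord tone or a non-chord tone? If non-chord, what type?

The harmony at that moment is B major triad (B, D♯, F♯); E5 is not a chord tone.
It is approached by leap up from B4 and left by step down to D♯5.
Leap in, step out — an appoggiatura.

Non-chord tone — an appoggiatura.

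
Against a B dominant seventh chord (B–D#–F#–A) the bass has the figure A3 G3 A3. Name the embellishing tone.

G3 is a neighbor tone.

The harmony at that moment is B dominant seventh chord (B, D#, F#, A); G3 is not a chord tone.
It is approached by step down from A3 and left by step up to A3.
Step away and step back to the same note — a neighbor tone (lower neighbor).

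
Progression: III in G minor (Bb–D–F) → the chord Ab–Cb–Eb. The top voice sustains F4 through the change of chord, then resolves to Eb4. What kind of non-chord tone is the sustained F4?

The harmony at that moment is Ab minor triad (Ab, Cb, Eb); F4 is not a chord tone.
It is held over (the same pitch as the preceding F4) and left by step down to Eb4.
Held over from the previous chord and resolving down by step — a suspension.

F4 is a suspension.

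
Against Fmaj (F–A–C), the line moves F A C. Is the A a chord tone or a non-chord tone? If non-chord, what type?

Chord tone (the third of F major triad).

F major triad contains F, A, C; A is the third, so it is a chord tone.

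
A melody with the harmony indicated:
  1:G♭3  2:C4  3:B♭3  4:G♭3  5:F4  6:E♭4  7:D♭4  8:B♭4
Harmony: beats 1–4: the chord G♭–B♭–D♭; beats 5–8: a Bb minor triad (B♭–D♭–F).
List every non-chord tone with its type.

C4 (beat 2) — appoggiatura; E♭4 (beat 6) — passing tone.

The harmony at that moment is G♭ major triad (G♭, B♭, D♭); C4 is not a chord tone.
It is approached by leap up from G♭3 and left by step down to B♭3.
Leap in, step out — an appoggiatura.
The harmony at that moment is B♭ minor triad (B♭, D♭, F); E♭4 is not a chord tone.
It is approached by step down from F4 and left by step down to D♭4.
Step in, step out in the same direction — a passing tone.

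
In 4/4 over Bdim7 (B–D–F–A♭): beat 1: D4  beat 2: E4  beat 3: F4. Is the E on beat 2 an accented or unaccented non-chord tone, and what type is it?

Unaccented passing tone.

The harmony at that moment is B diminished seventh chord (B, D, F, A♭); E4 is not a chord tone.
It is approached by step up from D4 and left by step up to F4.
Step in, step out in the same direction — a passing tone.
It falls on a weak beat, so it is unaccented.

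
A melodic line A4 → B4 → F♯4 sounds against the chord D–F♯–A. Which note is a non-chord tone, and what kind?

The harmony at that moment is D major triad (D, F♯, A); B4 is not a chord tone.
It is approached by step up from A4 and left by leap down to F♯4.
Step in, leap out — an escape tone.

B4 is an escape tone.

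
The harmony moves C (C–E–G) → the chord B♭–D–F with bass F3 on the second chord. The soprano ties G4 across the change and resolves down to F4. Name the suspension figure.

9–8 suspension.

At the second chord the bass is F3. The suspended G4 lies a ninth above the bass; after resolving down by step to F4, the interval above the bass becomes an octave.
Suspension figures are named by those two intervals: 9–8.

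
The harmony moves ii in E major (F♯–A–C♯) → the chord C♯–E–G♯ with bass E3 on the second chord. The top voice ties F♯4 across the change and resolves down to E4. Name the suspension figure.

9–8 suspension.

At the second chord the bass is E3. The suspended F♯4 lies a ninth above the bass; after resolving down by step to E4, the interval above the bass becomes an octave.
Suspension figures are named by those two intervals: 9–8.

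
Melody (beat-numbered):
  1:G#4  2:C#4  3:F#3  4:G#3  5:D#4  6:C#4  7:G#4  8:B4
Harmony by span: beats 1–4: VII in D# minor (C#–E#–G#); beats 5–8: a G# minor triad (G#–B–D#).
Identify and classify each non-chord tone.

F#3 (beat 3) — appoggiatura; C#4 (beat 6) — escape tone.

The harmony at that moment is C# major triad (C#, E#, G#); F#3 is not a chord tone.
It is approached by leap down from C#4 and left by step up to G#3.
Leap in, step out — an appoggiatura.
The harmony at that moment is G# minor triad (G#, B, D#); C#4 is not a chord tone.
It is approached by step down from D#4 and left by leap up to G#4.
Step in, leap out — an escape tone.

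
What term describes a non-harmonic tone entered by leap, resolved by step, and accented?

Approach: by leap. Departure: by step. Metric position: strong.
Leap in, step out, in a metrically strong position — an appoggiatura. (It is the mirror image of the escape tone, which steps in and leaps out from a weak position.)

Appoggiatura.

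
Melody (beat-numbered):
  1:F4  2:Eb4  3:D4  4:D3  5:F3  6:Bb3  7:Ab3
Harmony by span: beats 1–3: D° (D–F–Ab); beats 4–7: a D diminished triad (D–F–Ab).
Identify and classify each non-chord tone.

Eb4 (beat 2) — passing tone; Bb3 (beat 6) — appoggiatura.

The harmony at that moment is D diminished triad (D, F, Ab); Eb4 is not a chord tone.
It is approached by step down from F4 and left by step down to D4.
Step in, step out in the same direction — a passing tone.
The harmony at that moment is D diminished triad (D, F, Ab); Bb3 is not a chord tone.
It is approached by leap up from F3 and left by step down to Ab3.
Leap in, step out — an appoggiatura.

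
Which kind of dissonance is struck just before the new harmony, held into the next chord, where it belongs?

Approach: ahead of the chord change (typically by step), so it is dissonant against the current harmony. Departure: none — the same pitch is restated or held and is a chord tone of the new harmony.
Dissonant first, consonant once the harmony catches up: the note simply arrives early — an anticipation. (The reverse timing, consonant first and dissonant after the change, would be a suspension or retardation.)

Anticipation.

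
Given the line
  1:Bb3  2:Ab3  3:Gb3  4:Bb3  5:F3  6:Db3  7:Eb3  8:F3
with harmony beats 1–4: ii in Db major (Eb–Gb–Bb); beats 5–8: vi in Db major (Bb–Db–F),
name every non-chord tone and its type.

Ab3 (beat 2) — passing tone; Eb3 (beat 7) — passing tone.

The harmony at that moment is Eb minor triad (Eb, Gb, Bb); Ab3 is not a chord tone.
It is approached by step down from Bb3 and left by step down to Gb3.
Step in, step out in the same direction — a passing tone.
The harmony at that moment is Bb minor triad (Bb, Db, F); Eb3 is not a chord tone.
It is approached by step up from Db3 and left by step up to F3.
Step in, step out in the same direction — a passing tone.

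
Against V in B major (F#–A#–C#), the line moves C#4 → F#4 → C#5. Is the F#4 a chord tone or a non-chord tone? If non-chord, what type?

Chord tone (the root of F# major triad).

F# major triad contains F#, A#, C#; F# is the root, so it is a chord tone.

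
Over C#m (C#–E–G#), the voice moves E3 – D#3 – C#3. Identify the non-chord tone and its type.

D#3 is a passing tone.

The harmony at that moment is C# minor triad (C#, E, G#); D#3 is not a chord tone.
It is approached by step down from E3 and left by step down to C#3.
Step in, step out in the same direction — a passing tone.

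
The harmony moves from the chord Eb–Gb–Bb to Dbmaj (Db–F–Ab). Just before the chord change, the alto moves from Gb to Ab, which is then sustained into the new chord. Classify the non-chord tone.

The harmony at that moment is Eb minor triad (Eb, Gb, Bb); Ab is not a chord tone.
It is approached by step up from Gb and then sustained as the same pitch into the next harmony.
Arriving early and becoming a chord tone when the harmony changes — an anticipation.

Ab is an anticipation.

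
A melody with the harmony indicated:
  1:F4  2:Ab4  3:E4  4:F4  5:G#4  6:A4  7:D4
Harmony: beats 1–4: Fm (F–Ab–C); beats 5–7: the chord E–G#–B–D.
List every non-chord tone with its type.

The harmony at that moment is F minor triad (F, Ab, C); E4 is not a chord tone.
It is approached by leap down from Ab4 and left by step up to F4.
Leap in, step out — an appoggiatura.
The harmony at that moment is E dominant seventh chord (E, G#, B, D); A4 is not a chord tone.
It is approached by step up from G#4 and left by leap down to D4.
Step in, leap out — an escape tone.

E4 (beat 3) — appoggiatura; A4 (beat 6) — escape tone.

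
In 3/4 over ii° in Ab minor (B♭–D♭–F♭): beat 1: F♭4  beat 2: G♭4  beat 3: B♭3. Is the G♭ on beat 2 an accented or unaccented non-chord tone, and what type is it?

Unaccented escape tone.

The harmony at that moment is B♭ diminished triad (B♭, D♭, F♭); G♭4 is not a chord tone.
It is approached by step up from F♭4 and left by leap down to B♭3.
Step in, leap out — an escape tone.
It falls on a weak beat, so it is unaccented.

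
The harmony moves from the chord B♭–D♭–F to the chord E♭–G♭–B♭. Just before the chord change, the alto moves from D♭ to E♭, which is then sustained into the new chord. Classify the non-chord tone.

E♭ is an anticipation.

The harmony at that moment is B♭ minor triad (B♭, D♭, F); E♭ is not a chord tone.
It is approached by step up from D♭ and then sustained as the same pitch into the next harmony.
Arriving early and becoming a chord tone when the harmony changes — an anticipation.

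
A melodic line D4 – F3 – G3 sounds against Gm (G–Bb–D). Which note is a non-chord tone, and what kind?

F3 is an appoggiatura.

The harmony at that moment is G minor triad (G, Bb, D); F3 is not a chord tone.
It is approached by leap down from D4 and left by step up to G3.
Leap in, step out — an appoggiatura.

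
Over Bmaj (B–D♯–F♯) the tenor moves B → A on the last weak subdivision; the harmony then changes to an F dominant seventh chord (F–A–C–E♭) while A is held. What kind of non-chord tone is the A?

The harmony at that moment is B major triad (B, D♯, F♯); A is not a chord tone.
It is approached by step down from B and then sustained as the same pitch into the next harmony.
Arriving early and becoming a chord tone when the harmony changes — an anticipation.

A is an anticipation.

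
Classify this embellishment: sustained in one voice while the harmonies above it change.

Pedal tone.

Approach: none. Departure: none — a single pitch is sustained while the chords change around it, passing through harmonies that do not contain it.
No melodic motion at all; the dissonance is created entirely by the moving harmonies against the stationary note — a pedal tone (pedal point).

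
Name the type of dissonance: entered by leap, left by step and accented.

Approach: by leap. Departure: by step. Metric position: strong.
Leap in, step out, in a metrically strong position — an appoggiatura. (It is the mirror image of the escape tone, which steps in and leaps out from a weak position.)

Appoggiatura.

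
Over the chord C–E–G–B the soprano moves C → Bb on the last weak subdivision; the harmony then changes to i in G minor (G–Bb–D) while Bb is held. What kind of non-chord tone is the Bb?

Bb is an anticipation.

The harmony at that moment is C major seventh chord (C, E, G, B); Bb is not a chord tone.
It is approached by step down from C and then sustained as the same pitch into the next harmony.
Arriving early and becoming a chord tone when the harmony changes — an anticipation.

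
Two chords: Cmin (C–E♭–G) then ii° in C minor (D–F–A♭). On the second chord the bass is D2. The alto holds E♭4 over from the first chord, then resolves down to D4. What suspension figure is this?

At the second chord the bass is D2. The suspended E♭4 lies a ninth above the bass; after resolving down by step to D4, the interval above the bass becomes an octave.
Suspension figures are named by those two intervals: 9–8.

9–8 suspension.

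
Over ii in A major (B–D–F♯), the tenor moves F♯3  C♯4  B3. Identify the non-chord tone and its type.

C♯4 is an appoggiatura.

The harmony at that moment is B minor triad (B, D, F♯); C♯4 is not a chord tone.
It is approached by leap up from F♯3 and left by step down to B3.
Leap in, step out — an appoggiatura.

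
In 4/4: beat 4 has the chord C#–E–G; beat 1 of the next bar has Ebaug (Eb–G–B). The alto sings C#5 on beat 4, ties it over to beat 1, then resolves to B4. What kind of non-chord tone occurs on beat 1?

Suspension.

The harmony at that moment is Eb augmented triad (Eb, G, B); C#5 is not a chord tone.
It is held over (the same pitch as the preceding C#5) and left by step down to B4.
Held over from the previous chord and resolving down by step — a suspension.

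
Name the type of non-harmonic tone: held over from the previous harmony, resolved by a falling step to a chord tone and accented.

Suspension.

Approach: by preparation — the pitch is first a chord tone, then held (tied or repeated) while the harmony changes under it. Departure: down by step. Metric position: strong.
A prepared dissonance that resolves downward by step — a suspension. (The same figure resolving upward would be a retardation.)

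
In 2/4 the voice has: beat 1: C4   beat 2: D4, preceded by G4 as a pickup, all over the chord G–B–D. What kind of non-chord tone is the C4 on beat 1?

The harmony at that moment is G major triad (G, B, D); C4 is not a chord tone.
It is approached by leap down from G4 and left by step up to D4.
Leap in, step out, metrically accented — an appoggiatura.

Appoggiatura.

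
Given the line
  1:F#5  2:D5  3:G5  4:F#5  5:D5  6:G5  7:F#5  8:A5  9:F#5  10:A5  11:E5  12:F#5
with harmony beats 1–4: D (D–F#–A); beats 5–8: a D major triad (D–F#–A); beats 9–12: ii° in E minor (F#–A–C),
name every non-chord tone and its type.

The harmony at that moment is D major triad (D, F#, A); G5 is not a chord tone.
It is approached by leap up from D5 and left by step down to F#5.
Leap in, step out — an appoggiatura.
The harmony at that moment is D major triad (D, F#, A); G5 is not a chord tone.
It is approached by leap up from D5 and left by step down to F#5.
Leap in, step out — an appoggiatura.
The harmony at that moment is F# diminished triad (F#, A, C); E5 is not a chord tone.
It is approached by leap down from A5 and left by step up to F#5.
Leap in, step out — an appoggiatura.

G5 (beat 3) — appoggiatura; G5 (beat 6) — appoggiatura; E5 (beat 11) — appoggiatura.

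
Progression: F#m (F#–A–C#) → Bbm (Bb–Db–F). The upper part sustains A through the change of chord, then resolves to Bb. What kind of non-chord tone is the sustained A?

The harmony at that moment is Bb minor triad (Bb, Db, F); A is not a chord tone.
It is held over (the same pitch as the preceding A) and left by step up to Bb.
Held over from the previous chord and resolving up by step — a retardation.

A is a retardation.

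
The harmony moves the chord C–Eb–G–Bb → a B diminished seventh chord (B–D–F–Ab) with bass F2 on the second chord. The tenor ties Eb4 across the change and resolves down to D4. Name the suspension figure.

At the second chord the bass is F2. The suspended Eb4 lies a seventh above the bass; after resolving down by step to D4, the interval above the bass becomes a sixth.
Suspension figures are named by those two intervals: 7–6.

7–6 suspension.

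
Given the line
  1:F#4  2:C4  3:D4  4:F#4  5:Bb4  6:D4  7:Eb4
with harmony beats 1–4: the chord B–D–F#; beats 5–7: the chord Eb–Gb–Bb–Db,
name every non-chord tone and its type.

C4 (beat 2) — appoggiatura; D4 (beat 6) — appoggiatura.

The harmony at that moment is B minor triad (B, D, F#); C4 is not a chord tone.
It is approached by leap down from F#4 and left by step up to D4.
Leap in, step out — an appoggiatura.
The harmony at that moment is Eb minor seventh chord (Eb, Gb, Bb, Db); D4 is not a chord tone.
It is approached by leap down from Bb4 and left by step up to Eb4.
Leap in, step out — an appoggiatura.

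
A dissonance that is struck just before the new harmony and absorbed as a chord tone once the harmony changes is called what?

Anticipation.

Approach: ahead of the chord change (typically by step), so it is dissonant against the current harmony. Departure: none — the same pitch is restated or held and is a chord tone of the new harmony.
Dissonant first, consonant once the harmony catches up: the note simply arrives early — an anticipation. (The reverse timing, consonant first and dissonant after the change, would be a suspension or retardation.)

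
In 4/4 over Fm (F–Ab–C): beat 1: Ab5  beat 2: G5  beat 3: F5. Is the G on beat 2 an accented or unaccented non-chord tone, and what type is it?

The harmony at that moment is F minor triad (F, Ab, C); G5 is not a chord tone.
It is approached by step down from Ab5 and left by step down to F5.
Step in, step out in the same direction — a passing tone.
It falls on a weak beat, so it is unaccented.

Unaccented passing tone.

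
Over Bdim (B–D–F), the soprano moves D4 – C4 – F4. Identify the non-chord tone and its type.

The harmony at that moment is B diminished triad (B, D, F); C4 is not a chord tone.
It is approached by step down from D4 and left by leap up to F4.
Step in, leap out — an escape tone.

C4 is an escape tone.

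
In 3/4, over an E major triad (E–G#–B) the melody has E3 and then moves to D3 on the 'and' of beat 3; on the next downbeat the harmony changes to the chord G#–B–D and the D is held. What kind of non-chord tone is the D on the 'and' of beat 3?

Anticipation.

The harmony at that moment is E major triad (E, G#, B); D3 is not a chord tone.
It is approached by step down from E3 and then sustained as the same pitch into the next harmony.
Arriving early and becoming a chord tone when the harmony changes — an anticipation.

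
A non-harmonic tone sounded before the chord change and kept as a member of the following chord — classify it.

Anticipation.

Approach: ahead of the chord change (typically by step), so it is dissonant against the current harmony. Departure: none — the same pitch is restated or held and is a chord tone of the new harmony.
Dissonant first, consonant once the harmony catches up: the note simply arrives early — an anticipation. (The reverse timing, consonant first and dissonant after the change, would be a suspension or retardation.)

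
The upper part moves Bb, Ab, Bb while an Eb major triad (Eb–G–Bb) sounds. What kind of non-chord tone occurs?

The harmony at that moment is Eb major triad (Eb, G, Bb); Ab is not a chord tone.
It is approached by step down from Bb and left by step up to Bb.
Step away and step back to the same note — a neighbor tone (lower neighbor).

Ab is a neighbor tone.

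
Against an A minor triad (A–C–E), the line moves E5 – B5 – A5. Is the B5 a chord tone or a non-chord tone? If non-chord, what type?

Non-chord tone — an appoggiatura.

The harmony at that moment is A minor triad (A, C, E); B5 is not a chord tone.
It is approached by leap up from E5 and left by step down to A5.
Leap in, step out — an appoggiatura.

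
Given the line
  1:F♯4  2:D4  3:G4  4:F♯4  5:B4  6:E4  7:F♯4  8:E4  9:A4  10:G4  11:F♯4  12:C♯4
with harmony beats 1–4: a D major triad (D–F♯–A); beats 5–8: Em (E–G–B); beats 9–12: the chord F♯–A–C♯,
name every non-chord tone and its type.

The harmony at that moment is D major triad (D, F♯, A); G4 is not a chord tone.
It is approached by leap up from D4 and left by step down to F♯4.
Leap in, step out — an appoggiatura.
The harmony at that moment is E minor triad (E, G, B); F♯4 is not a chord tone.
It is approached by step up from E4 and left by step down to E4.
Step away and step back to the same note — a neighbor tone (upper neighbor).
The harmony at that moment is F♯ minor triad (F♯, A, C♯); G4 is not a chord tone.
It is approached by step down from A4 and left by step down to F♯4.
Step in, step out in the same direction — a passing tone.

G4 (beat 3) — appoggiatura; F♯4 (beat 7) — neighbor tone; G4 (beat 10) — passing tone.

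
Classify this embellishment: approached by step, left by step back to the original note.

Approach: by step. Departure: by step in the opposite direction, back to the starting pitch.
Stepwise on both sides but reversing to return to the same chord tone — a neighbor tone. (Had it continued onward in the same direction it would be a passing tone instead.)

Neighbor tone.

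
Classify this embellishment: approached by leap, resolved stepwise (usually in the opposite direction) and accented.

Approach: by leap. Departure: by step. Metric position: strong.
Leap in, step out, in a metrically strong position — an appoggiatura. (It is the mirror image of the escape tone, which steps in and leaps out from a weak position.)

Appoggiatura.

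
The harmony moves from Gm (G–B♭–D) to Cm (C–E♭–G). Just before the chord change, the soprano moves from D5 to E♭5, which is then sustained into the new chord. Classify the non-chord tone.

E♭5 is an anticipation.

The harmony at that moment is G minor triad (G, B♭, D); E♭5 is not a chord tone.
It is approached by step up from D5 and then sustained as the same pitch into the next harmony.
Arriving early and becoming a chord tone when the harmony changes — an anticipation.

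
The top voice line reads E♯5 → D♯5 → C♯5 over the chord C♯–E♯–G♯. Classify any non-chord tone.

The harmony at that moment is C♯ major triad (C♯, E♯, G♯); D♯5 is not a chord tone.
It is approached by step down from E♯5 and left by step down to C♯5.
Step in, step out in the same direction — a passing tone.

D♯5 is a passing tone.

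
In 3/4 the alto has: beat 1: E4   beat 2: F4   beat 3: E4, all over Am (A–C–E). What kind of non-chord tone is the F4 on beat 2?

The harmony at that moment is A minor triad (A, C, E); F4 is not a chord tone.
It is approached by step up from E4 and left by step down to E4.
Step away and step back to the same note — a neighbor tone (upper neighbor).

Upper neighbor tone.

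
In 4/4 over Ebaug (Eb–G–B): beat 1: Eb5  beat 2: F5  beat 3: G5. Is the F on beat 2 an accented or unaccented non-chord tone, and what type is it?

Unaccented passing tone.

The harmony at that moment is Eb augmented triad (Eb, G, B); F5 is not a chord tone.
It is approached by step up from Eb5 and left by step up to G5.
Step in, step out in the same direction — a passing tone.
It falls on a weak beat, so it is unaccented.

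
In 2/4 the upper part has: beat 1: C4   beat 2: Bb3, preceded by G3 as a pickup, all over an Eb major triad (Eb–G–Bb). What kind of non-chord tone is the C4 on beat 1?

Appoggiatura.

The harmony at that moment is Eb major triad (Eb, G, Bb); C4 is not a chord tone.
It is approached by leap up from G3 and left by step down to Bb3.
Leap in, step out, metrically accented — an appoggiatura.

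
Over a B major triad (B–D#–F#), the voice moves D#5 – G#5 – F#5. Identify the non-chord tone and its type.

The harmony at that moment is B major triad (B, D#, F#); G#5 is not a chord tone.
It is approached by leap up from D#5 and left by step down to F#5.
Leap in, step out — an appoggiatura.

G#5 is an appoggiatura.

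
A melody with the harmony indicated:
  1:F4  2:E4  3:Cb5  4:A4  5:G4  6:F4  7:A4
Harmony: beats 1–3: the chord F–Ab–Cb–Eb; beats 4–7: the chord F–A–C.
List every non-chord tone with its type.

E4 (beat 2) — escape tone; G4 (beat 5) — passing tone.

The harmony at that moment is F half-diminished seventh chord (F, Ab, Cb, Eb); E4 is not a chord tone.
It is approached by step down from F4 and left by leap up to Cb5.
Step in, leap out — an escape tone.
The harmony at that moment is F major triad (F, A, C); G4 is not a chord tone.
It is approached by step down from A4 and left by step down to F4.
Step in, step out in the same direction — a passing tone.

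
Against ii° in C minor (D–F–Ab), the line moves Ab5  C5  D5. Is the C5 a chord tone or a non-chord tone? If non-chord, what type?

The harmony at that moment is D diminished triad (D, F, Ab); C5 is not a chord tone.
It is approached by leap down from Ab5 and left by step up to D5.
Leap in, step out — an appoggiatura.

Non-chord tone — an appoggiatura.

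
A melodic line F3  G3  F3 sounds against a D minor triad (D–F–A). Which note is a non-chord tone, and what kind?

G3 is a neighbor tone.

The harmony at that moment is D minor triad (D, F, A); G3 is not a chord tone.
It is approached by step up from F3 and left by step down to F3.
Step away and step back to the same note — a neighbor tone (upper neighbor).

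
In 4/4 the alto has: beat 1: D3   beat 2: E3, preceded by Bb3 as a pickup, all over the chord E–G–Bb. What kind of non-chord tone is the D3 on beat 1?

Appoggiatura.

The harmony at that moment is E diminished triad (E, G, Bb); D3 is not a chord tone.
It is approached by leap down from Bb3 and left by step up to E3.
Leap in, step out, metrically accented — an appoggiatura.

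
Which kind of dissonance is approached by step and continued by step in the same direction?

Approach: by step. Departure: by step, continuing in the same direction.
Stepwise on both sides with no change of direction means the note fills in the space between two different chord tones — a passing tone. (Had it turned back to its starting note it would be a neighbor tone instead.)

Passing tone.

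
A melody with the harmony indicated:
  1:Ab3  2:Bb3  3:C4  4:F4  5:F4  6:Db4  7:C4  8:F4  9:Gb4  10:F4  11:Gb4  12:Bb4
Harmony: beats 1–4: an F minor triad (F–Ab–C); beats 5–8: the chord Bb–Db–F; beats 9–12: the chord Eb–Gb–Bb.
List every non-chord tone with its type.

The harmony at that moment is F minor triad (F, Ab, C); Bb3 is not a chord tone.
It is approached by step up from Ab3 and left by step up to C4.
Step in, step out in the same direction — a passing tone.
The harmony at that moment is Bb minor triad (Bb, Db, F); C4 is not a chord tone.
It is approached by step down from Db4 and left by leap up to F4.
Step in, leap out — an escape tone.
The harmony at that moment is Eb minor triad (Eb, Gb, Bb); F4 is not a chord tone.
It is approached by step down from Gb4 and left by step up to Gb4.
Step away and step back to the same note — a neighbor tone (lower neighbor).

Bb3 (beat 2) — passing tone; C4 (beat 7) — escape tone; F4 (beat 10) — neighbor tone.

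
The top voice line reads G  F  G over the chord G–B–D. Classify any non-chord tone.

The harmony at that moment is G major triad (G, B, D); F is not a chord tone.
It is approached by step down from G and left by step up to G.
Step away and step back to the same note — a neighbor tone (lower neighbor).

F is a neighbor tone.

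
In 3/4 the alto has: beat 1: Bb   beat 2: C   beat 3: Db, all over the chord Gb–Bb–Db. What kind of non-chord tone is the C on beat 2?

The harmony at that moment is Gb major triad (Gb, Bb, Db); C is not a chord tone.
It is approached by step up from Bb and left by step up to Db.
Step in, step out in the same direction — a passing tone.

Passing tone.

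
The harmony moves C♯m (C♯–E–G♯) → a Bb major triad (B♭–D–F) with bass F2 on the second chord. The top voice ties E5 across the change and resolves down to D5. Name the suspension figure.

At the second chord the bass is F2. The suspended E5 lies a seventh above the bass; after resolving down by step to D5, the interval above the bass becomes a sixth.
Suspension figures are named by those two intervals: 7–6.

7–6 suspension.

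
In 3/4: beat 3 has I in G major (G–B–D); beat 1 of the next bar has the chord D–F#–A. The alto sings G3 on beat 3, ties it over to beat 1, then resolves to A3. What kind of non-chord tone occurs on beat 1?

Retardation.

The harmony at that moment is D major triad (D, F#, A); G3 is not a chord tone.
It is held over (the same pitch as the preceding G3) and left by step up to A3.
Held over from the previous chord and resolving up by step — a retardation.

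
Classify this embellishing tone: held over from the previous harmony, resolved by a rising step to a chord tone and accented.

Retardation.

Approach: by preparation — the pitch is first a chord tone, then held (tied or repeated) while the harmony changes under it. Departure: up by step. Metric position: strong.
A prepared dissonance that resolves upward by step — a retardation. (The same figure resolving downward would be a suspension.)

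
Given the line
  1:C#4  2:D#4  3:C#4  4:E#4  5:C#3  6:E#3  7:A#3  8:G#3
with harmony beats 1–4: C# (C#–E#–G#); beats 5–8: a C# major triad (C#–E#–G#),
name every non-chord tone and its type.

The harmony at that moment is C# major triad (C#, E#, G#); D#4 is not a chord tone.
It is approached by step up from C#4 and left by step down to C#4.
Step away and step back to the same note — a neighbor tone (upper neighbor).
The harmony at that moment is C# major triad (C#, E#, G#); A#3 is not a chord tone.
It is approached by leap up from E#3 and left by step down to G#3.
Leap in, step out — an appoggiatura.

D#4 (beat 2) — neighbor tone; A#3 (beat 7) — appoggiatura.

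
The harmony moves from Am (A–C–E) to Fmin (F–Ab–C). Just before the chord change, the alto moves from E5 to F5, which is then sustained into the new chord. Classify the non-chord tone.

F5 is an anticipation.

The harmony at that moment is A minor triad (A, C, E); F5 is not a chord tone.
It is approached by step up from E5 and then sustained as the same pitch into the next harmony.
Arriving early and becoming a chord tone when the harmony changes — an anticipation.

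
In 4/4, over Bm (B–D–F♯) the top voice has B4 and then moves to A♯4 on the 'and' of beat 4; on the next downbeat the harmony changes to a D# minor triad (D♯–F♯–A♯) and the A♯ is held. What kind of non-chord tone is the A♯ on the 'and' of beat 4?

Anticipation.

The harmony at that moment is B minor triad (B, D, F♯); A♯4 is not a chord tone.
It is approached by step down from B4 and then sustained as the same pitch into the next harmony.
Arriving early and becoming a chord tone when the harmony changes — an anticipation.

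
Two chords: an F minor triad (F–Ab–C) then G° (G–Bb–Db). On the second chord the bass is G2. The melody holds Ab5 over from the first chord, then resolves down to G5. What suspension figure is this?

At the second chord the bass is G2. The suspended Ab5 lies a ninth above the bass; after resolving down by step to G5, the interval above the bass becomes an octave.
Suspension figures are named by those two intervals: 9–8.

9–8 suspension.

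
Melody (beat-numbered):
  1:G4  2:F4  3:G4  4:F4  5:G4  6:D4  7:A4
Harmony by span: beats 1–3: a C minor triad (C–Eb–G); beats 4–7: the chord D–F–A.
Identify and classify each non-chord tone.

F4 (beat 2) — neighbor tone; G4 (beat 5) — escape tone.

The harmony at that moment is C minor triad (C, Eb, G); F4 is not a chord tone.
It is approached by step down from G4 and left by step up to G4.
Step away and step back to the same note — a neighbor tone (lower neighbor).
The harmony at that moment is D minor triad (D, F, A); G4 is not a chord tone.
It is approached by step up from F4 and left by leap down to D4.
Step in, leap out — an escape tone.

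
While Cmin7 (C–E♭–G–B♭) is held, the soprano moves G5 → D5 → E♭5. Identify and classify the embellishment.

The harmony at that moment is C minor seventh chord (C, E♭, G, B♭); D5 is not a chord tone.
It is approached by leap down from G5 and left by step up to E♭5.
Leap in, step out — an appoggiatura.

D5 is an appoggiatura.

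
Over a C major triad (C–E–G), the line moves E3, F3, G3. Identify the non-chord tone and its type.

The harmony at that moment is C major triad (C, E, G); F3 is not a chord tone.
It is approached by step up from E3 and left by step up to G3.
Step in, step out in the same direction — a passing tone.

F3 is a passing tone.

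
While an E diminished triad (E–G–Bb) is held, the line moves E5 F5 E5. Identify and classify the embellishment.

F5 is a neighbor tone.

The harmony at that moment is E diminished triad (E, G, Bb); F5 is not a chord tone.
It is approached by step up from E5 and left by step down to E5.
Step away and step back to the same note — a neighbor tone (upper neighbor).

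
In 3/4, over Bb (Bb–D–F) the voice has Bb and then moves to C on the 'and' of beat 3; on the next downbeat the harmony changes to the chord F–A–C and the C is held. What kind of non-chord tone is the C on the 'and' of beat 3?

The harmony at that moment is Bb major triad (Bb, D, F); C is not a chord tone.
It is approached by step up from Bb and then sustained as the same pitch into the next harmony.
Arriving early and becoming a chord tone when the harmony changes — an anticipation.

Anticipation.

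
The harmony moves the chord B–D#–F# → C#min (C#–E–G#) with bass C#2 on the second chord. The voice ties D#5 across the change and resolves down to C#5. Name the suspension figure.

At the second chord the bass is C#2. The suspended D#5 lies a ninth above the bass; after resolving down by step to C#5, the interval above the bass becomes an octave.
Suspension figures are named by those two intervals: 9–8.

9–8 suspension.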